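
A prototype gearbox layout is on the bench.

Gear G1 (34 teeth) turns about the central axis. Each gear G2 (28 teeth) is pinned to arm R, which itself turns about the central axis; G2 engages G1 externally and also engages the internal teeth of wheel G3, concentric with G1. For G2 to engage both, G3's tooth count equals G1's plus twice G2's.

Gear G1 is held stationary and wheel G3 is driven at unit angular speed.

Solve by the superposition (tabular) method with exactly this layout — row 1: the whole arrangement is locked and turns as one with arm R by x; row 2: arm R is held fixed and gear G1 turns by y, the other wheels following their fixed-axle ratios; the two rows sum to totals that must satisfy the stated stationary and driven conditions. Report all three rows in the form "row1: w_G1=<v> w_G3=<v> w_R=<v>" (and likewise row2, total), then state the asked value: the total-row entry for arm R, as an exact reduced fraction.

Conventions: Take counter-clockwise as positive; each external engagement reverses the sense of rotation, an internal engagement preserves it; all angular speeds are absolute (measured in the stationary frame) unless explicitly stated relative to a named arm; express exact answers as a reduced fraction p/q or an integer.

recognized (axles ride arm R): planetary set, 34/28/90 teeth
superposition row 1 [locked train]: every member turns x
row 2 — arm fixed, fixed-axis ratios: sun y, ring −(34/90)·y, arm 0
boundary: total ω_sun = x + y = 0 and total ω_ring = x − (34/90)·y = 1  ⇒  y = -45/62, x = 45/62
row 2 ring = −(34/90)·(-45/62) = 17/62
totals (row 1 + row 2): sun 45/62 + (-45/62) = 0, ring 45/62 + 17/62 = 1, arm 45/62 + 0 = 45/62
asked cell (total, arm) = 45/62

row1: w_G1=45/62 w_G3=45/62 w_R=45/62
row2: w_G1=-45/62 w_G3=17/62 w_R=0
total: w_G1=0 w_G3=1 w_R=45/62
asked value: 45/62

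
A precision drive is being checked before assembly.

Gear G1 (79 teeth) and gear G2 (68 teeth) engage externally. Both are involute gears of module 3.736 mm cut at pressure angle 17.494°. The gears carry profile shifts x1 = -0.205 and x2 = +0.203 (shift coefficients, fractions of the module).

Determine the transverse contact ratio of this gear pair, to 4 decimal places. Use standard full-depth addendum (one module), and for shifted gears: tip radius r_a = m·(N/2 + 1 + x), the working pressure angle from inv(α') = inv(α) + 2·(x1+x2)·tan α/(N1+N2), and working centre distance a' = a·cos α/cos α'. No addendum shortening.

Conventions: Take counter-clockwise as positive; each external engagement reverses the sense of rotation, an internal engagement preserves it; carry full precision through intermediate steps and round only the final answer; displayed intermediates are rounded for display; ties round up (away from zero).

topology: single-mesh involute geometry — m = 3.736, 79T/68T pair
base radii: r_b1 = 140.746564, r_b2 = 121.148941
tip radii: r_a1 = 150.542120, r_a2 = 131.518408
inv(α') = inv(17.494°) + 2·(-0.205+0.203)·tan α/(79+68) = 0.00984719  ⇒  α' = 17.48905°
a' = a·cos α / cos α' = 274.5960·cos 17.494°/cos 17.48905° = 274.588527
action lengths: √(r_a1²−r_b1²) = 53.416613, √(r_a2²−r_b2²) = 51.186186
base pitch p_b = π·m·cos α = 11.194136
CR = (53.416613 + 51.186186 − 274.588527·sin 17.48905°)/11.194136 = 1.972683
contact ratio ≈ 1.9727

1.9727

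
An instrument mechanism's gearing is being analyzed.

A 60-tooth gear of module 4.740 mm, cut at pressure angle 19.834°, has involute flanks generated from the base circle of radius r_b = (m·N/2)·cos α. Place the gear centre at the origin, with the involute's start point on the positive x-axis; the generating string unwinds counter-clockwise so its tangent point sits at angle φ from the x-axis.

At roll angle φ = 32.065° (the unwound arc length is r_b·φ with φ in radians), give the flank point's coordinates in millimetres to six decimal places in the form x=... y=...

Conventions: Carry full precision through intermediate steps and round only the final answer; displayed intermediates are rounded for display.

x=153.100119 y=7.573254

class = single-mesh tooth geometry [base-circle involute, m = 4.740, 60T]
pitch radius r_p = m·N/2 = 4.740·60/2 = 142.200000
base radius r_b = r_p·cos α = 142.200000·cos 19.834° = 133.764638
roll angle φ = 32.065° = 0.55963982 rad
x = r_b·(cos φ + φ·sin φ) = 153.100119
y = r_b·(sin φ − φ·cos φ) = 7.573254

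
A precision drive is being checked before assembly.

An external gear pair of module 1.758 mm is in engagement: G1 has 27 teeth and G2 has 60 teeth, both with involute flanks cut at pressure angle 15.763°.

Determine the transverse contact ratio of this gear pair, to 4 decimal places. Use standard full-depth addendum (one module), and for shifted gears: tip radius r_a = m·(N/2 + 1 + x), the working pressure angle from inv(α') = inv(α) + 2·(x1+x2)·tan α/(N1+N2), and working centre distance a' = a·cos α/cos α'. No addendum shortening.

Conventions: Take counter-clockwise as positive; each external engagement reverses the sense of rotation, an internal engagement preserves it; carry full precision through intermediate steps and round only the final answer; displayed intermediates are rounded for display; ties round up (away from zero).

single-mesh involute tooth geometry (27T engaging 60T at module 1.758)
base radii: r_b1 = 22.840488, r_b2 = 50.756640
tip radii: r_a1 = 25.491000, r_a2 = 54.498000
no profile shift: α' = α, a' = a
action lengths: √(r_a1²−r_b1²) = 11.318268, √(r_a2²−r_b2²) = 19.844282
base pitch p_b = π·m·cos α = 5.315223
CR = (11.318268 + 19.844282 − 76.473000·sin 15.76300°)/5.315223 = 1.954384
contact ratio ≈ 1.9544

1.9544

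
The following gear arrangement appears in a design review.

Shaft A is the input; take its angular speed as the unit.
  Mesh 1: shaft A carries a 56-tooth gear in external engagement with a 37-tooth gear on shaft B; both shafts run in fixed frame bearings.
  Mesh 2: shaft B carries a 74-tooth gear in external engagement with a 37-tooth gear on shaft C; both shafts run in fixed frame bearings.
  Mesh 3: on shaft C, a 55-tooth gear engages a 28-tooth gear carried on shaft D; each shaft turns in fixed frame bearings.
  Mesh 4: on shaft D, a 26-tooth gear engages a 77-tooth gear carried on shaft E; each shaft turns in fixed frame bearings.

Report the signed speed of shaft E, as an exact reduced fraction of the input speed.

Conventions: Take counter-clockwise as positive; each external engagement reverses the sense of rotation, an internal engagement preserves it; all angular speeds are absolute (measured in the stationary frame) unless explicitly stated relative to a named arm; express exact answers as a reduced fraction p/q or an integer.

520/259

4-mesh fixed-axis compound train (all bearings frame-fixed)
mesh 1 [56T→37T]: |ω|/ω_in = 1×56/37 = 56/37, sense flips to −
mesh 2 [74T→37T]: |ω|/ω_in = (56/37)×74/37 = 112/37, sense flips to +
mesh 3 [55T→28T]: |ω|/ω_in = (112/37)×55/28 = 220/37, sense flips to −
mesh 4 [26T→77T]: |ω|/ω_in = (220/37)×26/77 = 520/259, sense flips to +
signed output speed (× input speed) = 520/259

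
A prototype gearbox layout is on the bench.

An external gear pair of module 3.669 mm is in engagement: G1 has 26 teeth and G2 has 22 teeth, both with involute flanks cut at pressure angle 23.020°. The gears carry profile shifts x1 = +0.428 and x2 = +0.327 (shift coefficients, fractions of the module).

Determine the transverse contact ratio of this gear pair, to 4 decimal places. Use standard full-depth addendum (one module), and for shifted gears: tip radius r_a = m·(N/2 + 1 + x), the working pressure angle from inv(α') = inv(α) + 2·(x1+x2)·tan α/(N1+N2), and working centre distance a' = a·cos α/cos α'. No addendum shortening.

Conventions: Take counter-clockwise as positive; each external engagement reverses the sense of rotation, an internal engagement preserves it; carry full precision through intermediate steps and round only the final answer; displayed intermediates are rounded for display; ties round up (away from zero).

1.3963

single-mesh involute tooth geometry (26T engaging 22T at module 3.669)
base radii: r_b1 = 43.898812, r_b2 = 37.145149
tip radii: r_a1 = 52.936332, r_a2 = 45.227763
inv(α') = inv(23.020°) + 2·(+0.428+0.327)·tan α/(26+22) = 0.03647828  ⇒  α' = 26.59387°
a' = a·cos α / cos α' = 88.0560·cos 23.020°/cos 26.59387° = 90.632704
action lengths: √(r_a1²−r_b1²) = 29.582927, √(r_a2²−r_b2²) = 25.802878
base pitch p_b = π·m·cos α = 10.608630
CR = (29.582927 + 25.802878 − 90.632704·sin 26.59387°)/10.608630 = 1.396303
contact ratio ≈ 1.3963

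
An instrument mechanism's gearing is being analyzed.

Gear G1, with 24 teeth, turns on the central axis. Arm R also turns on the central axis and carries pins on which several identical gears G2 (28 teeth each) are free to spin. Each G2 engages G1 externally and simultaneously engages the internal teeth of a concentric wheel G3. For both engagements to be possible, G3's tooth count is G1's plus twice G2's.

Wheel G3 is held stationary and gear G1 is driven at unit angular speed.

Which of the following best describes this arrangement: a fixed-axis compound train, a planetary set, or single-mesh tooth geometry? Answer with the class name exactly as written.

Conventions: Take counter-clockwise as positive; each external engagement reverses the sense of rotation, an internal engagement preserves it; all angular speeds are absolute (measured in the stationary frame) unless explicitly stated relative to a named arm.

planetary set (24T centre, 28T on arm, 80T internal) — Willis relation
classification: planetary set

planetary set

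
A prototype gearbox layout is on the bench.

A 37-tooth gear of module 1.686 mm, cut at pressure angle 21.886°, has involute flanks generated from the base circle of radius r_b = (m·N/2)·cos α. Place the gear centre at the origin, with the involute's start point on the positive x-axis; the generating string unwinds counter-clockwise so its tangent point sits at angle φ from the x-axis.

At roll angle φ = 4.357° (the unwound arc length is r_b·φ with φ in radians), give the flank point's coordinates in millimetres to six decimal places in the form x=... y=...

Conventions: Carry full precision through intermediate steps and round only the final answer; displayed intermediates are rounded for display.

recognized (one wheel, involute flank): single-mesh tooth geometry, m = 1.686, N = 37
pitch radius r_p = m·N/2 = 1.686·37/2 = 31.191000
base radius r_b = r_p·cos α = 31.191000·cos 21.886° = 28.942982
roll angle φ = 4.357° = 0.07604400 rad
x = r_b·(cos φ + φ·sin φ) = 29.026546
y = r_b·(sin φ − φ·cos φ) = 0.004240

x=29.026546 y=0.004240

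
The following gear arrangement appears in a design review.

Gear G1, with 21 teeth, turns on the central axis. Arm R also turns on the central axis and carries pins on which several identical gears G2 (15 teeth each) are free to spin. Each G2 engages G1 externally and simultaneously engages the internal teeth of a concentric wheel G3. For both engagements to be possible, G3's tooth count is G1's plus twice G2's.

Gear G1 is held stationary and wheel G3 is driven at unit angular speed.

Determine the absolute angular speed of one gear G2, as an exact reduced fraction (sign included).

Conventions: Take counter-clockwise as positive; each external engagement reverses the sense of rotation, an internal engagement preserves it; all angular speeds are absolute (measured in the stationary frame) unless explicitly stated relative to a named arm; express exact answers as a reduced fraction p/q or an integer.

17/10

topology: planetary set — G1 21T / G2 15T / G3 51T, arm = carrier (Willis)
ring teeth: 21 + 2·15 = 51
21(ω_sun−ω_arm) = −51(ω_ring−ω_arm),  ω_sun = 0, ω_ring = 1
21(0−ω_arm) = −51(1−ω_arm)  ⇒  72·ω_arm = 51  ⇒  ω_arm = 17/24
sun–planet mesh: 21·(0−17/24) = −15·(ω_p−ω_arm)  ⇒  ω_p−ω_arm = 119/120
ω_p = 17/24 + 119/120 = 17/10
exact speed ratio = 17/10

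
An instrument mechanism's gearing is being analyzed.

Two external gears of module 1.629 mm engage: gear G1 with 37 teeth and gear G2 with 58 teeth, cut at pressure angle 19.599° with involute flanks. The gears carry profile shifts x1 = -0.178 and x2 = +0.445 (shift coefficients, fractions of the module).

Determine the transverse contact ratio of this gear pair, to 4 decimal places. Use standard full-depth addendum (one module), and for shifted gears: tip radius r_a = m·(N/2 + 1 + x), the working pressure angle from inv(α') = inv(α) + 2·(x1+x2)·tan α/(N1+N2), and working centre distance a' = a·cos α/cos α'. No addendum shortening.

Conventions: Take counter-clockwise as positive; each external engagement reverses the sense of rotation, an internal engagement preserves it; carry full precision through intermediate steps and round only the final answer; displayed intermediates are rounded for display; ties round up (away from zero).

recognized (one external pair, fixed centres): single-mesh tooth geometry, m = 1.629, N1 = 37, N2 = 58
base radii: r_b1 = 28.390491, r_b2 = 44.504013
tip radii: r_a1 = 31.475538, r_a2 = 49.594905
inv(α') = inv(19.599°) + 2·(-0.178+0.445)·tan α/(37+58) = 0.01599869  ⇒  α' = 20.46160°
a' = a·cos α / cos α' = 77.3775·cos 19.599°/cos 20.46160° = 77.803377
action lengths: √(r_a1²−r_b1²) = 13.590052, √(r_a2²−r_b2²) = 21.887153
base pitch p_b = π·m·cos α = 4.821154
CR = (13.590052 + 21.887153 − 77.803377·sin 20.46160°)/4.821154 = 1.717168
contact ratio ≈ 1.7172

1.7172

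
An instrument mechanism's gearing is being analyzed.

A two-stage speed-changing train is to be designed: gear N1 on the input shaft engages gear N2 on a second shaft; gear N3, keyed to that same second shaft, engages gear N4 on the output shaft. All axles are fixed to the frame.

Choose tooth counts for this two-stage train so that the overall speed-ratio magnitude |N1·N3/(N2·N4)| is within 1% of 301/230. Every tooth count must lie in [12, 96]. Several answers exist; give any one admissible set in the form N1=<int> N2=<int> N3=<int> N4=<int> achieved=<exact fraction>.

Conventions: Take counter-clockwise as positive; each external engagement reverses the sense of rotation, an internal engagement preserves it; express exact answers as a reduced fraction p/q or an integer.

design class (target 301/230): fixed-axis compound train
target = 301/230 in lowest terms: an exact hit needs N1·N3 = k·301 and N2·N4 = k·230 for one integer k, every count in [12, 96]; additionally prefer no 1:1 stage (N1 ≠ N2, N3 ≠ N4)
k = 1: no 1:1-free in-range split of k·301 and k·230 into factor pairs; take k = 2
k = 2: N1·N3 = 602 = 14·43, N2·N4 = 460 = 20·23
achieved = 14·43/(20·23) = 301/230; |achieved − target| = 0 ≤ 301/23000 ✓

N1=14 N2=20 N3=43 N4=23 achieved=301/230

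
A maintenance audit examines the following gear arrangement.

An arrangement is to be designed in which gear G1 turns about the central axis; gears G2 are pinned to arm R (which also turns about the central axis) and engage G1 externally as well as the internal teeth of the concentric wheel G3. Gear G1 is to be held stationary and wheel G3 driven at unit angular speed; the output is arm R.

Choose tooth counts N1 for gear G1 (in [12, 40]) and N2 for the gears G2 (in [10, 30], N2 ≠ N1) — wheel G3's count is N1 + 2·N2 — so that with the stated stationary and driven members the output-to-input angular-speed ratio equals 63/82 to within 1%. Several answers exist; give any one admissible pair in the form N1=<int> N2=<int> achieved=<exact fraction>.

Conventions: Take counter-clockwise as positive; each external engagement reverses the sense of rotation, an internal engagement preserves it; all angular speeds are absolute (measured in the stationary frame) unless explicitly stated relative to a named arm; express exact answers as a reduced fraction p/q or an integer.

topology: planetary set — design target 63/82, arm = carrier (Willis)
Willis with ω_sun = 0: ω_arm/ω_ring = N3/(N1+N3); set equal to 63/82  ⇒  N3/N1 = (63/82)/(1 − 63/82) = 63/19
N3 = N1 + 2·N2  ⇒  N2/N1 = (N3/N1 − 1)/2 = (63/19 − 1)/2 = 22/19
smallest multiple with N1 ≥ 12 and N2 ≥ 10: k = 1  ⇒  N1 = 1·19 = 19, N2 = 1·22 = 22 (N1 ≤ 40, N2 ≤ 30, N2 ≠ N1 ✓), N3 = 19 + 2·22 = 63
check: N3/(N1+N3) with N1 = 19, N3 = 63 gives 63/82; |achieved − target| = 0 ≤ 63/8200 ✓

N1=19 N2=22 achieved=63/82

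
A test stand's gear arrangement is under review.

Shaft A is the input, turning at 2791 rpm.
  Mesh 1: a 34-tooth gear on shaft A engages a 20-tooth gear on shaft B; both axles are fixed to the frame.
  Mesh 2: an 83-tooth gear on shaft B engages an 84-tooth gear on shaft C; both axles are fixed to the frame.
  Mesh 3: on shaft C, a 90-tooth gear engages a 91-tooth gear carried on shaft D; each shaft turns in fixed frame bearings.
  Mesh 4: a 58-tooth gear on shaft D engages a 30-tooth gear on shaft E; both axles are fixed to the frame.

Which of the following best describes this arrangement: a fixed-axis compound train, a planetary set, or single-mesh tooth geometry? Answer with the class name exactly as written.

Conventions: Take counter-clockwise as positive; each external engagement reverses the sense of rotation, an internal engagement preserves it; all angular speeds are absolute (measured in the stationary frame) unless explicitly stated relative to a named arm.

fixed-axis compound train

class = fixed-axis compound train [4 meshes; 4 ratios multiply, 4 sense flips]
classification: fixed-axis compound train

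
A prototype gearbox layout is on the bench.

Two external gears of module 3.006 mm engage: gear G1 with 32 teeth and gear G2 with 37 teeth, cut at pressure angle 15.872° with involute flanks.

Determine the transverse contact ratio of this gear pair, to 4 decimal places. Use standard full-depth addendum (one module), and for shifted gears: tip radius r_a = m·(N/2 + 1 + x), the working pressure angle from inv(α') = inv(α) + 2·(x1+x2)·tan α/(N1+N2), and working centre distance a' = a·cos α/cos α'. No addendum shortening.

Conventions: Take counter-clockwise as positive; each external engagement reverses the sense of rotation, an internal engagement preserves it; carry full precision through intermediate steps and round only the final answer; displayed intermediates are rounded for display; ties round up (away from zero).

topology: single-mesh involute geometry — m = 3.006, 32T/37T pair
base radii: r_b1 = 46.262344, r_b2 = 53.490835
tip radii: r_a1 = 51.102000, r_a2 = 58.617000
no profile shift: α' = α, a' = a
action lengths: √(r_a1²−r_b1²) = 21.707371, √(r_a2²−r_b2²) = 23.972552
base pitch p_b = π·m·cos α = 9.083590
CR = (21.707371 + 23.972552 − 103.707000·sin 15.87200°)/9.083590 = 1.906425
contact ratio ≈ 1.9064

1.9064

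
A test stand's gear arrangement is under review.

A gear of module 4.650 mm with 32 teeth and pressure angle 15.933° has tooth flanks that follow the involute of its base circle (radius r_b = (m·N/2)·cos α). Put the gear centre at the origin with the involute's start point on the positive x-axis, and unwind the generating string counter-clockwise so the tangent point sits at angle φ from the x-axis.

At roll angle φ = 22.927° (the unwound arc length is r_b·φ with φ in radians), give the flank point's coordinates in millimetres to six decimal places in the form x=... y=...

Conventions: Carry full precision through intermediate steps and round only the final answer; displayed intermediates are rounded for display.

single-mesh involute tooth geometry (32T wheel at module 4.650)
pitch radius r_p = m·N/2 = 4.650·32/2 = 74.400000
base radius r_b = r_p·cos α = 74.400000·cos 15.933° = 71.541802
roll angle φ = 22.927° = 0.40015164 rad
x = r_b·(cos φ + φ·sin φ) = 77.042237
y = r_b·(sin φ − φ·cos φ) = 1.503635

x=77.042237 y=1.503635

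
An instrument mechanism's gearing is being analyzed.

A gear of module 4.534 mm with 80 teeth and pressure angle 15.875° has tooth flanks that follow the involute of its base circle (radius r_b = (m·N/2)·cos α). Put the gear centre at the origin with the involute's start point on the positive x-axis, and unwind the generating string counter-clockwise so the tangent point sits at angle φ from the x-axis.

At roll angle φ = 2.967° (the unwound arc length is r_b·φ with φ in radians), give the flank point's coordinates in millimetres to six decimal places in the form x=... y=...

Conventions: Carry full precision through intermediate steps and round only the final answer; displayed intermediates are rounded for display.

x=174.676801 y=0.008072

single-mesh involute tooth geometry (80T wheel at module 4.534)
pitch radius r_p = m·N/2 = 4.534·80/2 = 181.360000
base radius r_b = r_p·cos α = 181.360000·cos 15.875° = 174.443067
roll angle φ = 2.967° = 0.05178392 rad
x = r_b·(cos φ + φ·sin φ) = 174.676801
y = r_b·(sin φ − φ·cos φ) = 0.008072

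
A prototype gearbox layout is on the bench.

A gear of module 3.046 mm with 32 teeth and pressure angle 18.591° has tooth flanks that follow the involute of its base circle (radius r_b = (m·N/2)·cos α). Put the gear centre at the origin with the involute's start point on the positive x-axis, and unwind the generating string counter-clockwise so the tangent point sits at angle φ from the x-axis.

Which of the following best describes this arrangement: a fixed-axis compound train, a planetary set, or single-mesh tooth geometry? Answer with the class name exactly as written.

single-mesh tooth geometry

recognized (one wheel, involute flank): single-mesh tooth geometry, m = 3.046, N = 32
classification: single-mesh tooth geometry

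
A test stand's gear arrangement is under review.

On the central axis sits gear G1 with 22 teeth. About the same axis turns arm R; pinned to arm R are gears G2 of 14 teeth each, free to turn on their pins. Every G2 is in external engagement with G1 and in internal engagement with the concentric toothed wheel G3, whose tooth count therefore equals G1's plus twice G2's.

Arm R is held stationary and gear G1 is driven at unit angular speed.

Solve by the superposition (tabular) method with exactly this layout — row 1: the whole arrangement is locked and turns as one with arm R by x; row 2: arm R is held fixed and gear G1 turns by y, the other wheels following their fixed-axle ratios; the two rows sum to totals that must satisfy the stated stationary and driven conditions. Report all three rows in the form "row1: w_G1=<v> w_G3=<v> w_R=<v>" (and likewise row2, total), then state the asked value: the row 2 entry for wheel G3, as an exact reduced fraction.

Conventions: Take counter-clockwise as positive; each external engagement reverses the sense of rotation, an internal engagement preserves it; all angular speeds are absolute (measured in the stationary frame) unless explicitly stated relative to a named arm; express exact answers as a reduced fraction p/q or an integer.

row1: w_G1=0 w_G3=0 w_R=0
row2: w_G1=1 w_G3=-11/25 w_R=0
total: w_G1=1 w_G3=-11/25 w_R=0
asked value: -11/25

topology: planetary set — G1 22T / G2 14T / G3 50T, arm = carrier (Willis)
row 1 (train locked, turned with arm): all members turn x
superposition row 2 [arm held]: sun y, ring −(22/50)·y, arm 0
boundary: total ω_arm = x = 0 and total ω_sun = x + y = 1  ⇒  y = 1, x = 0
row 2 ring = −(22/50)·1 = -11/25
totals (row 1 + row 2): sun 0 + 1 = 1, ring 0 + (-11/25) = -11/25, arm 0 + 0 = 0
asked cell (row2, ring) = -11/25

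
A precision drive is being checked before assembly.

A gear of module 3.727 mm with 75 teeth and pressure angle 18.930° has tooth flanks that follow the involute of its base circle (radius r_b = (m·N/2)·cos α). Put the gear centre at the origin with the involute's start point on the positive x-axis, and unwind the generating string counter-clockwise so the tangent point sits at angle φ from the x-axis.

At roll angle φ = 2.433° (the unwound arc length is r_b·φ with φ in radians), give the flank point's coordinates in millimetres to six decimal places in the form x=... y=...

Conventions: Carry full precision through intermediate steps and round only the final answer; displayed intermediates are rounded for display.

recognized (one wheel, involute flank): single-mesh tooth geometry, m = 3.727, N = 75
pitch radius r_p = m·N/2 = 3.727·75/2 = 139.762500
base radius r_b = r_p·cos α = 139.762500·cos 18.930° = 132.203533
roll angle φ = 2.433° = 0.04246386 rad
x = r_b·(cos φ + φ·sin φ) = 132.322672
y = r_b·(sin φ − φ·cos φ) = 0.003374

x=132.322672 y=0.003374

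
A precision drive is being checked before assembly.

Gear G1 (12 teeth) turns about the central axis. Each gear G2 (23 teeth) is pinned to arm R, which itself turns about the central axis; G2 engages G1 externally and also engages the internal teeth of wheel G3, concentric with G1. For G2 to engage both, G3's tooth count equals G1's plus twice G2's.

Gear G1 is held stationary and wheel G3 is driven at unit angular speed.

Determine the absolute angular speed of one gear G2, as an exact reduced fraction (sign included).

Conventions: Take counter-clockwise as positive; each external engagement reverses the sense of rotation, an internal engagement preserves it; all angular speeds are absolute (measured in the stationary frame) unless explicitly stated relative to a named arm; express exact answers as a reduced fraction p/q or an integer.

planetary set (12T centre, 23T on arm, 58T internal) — Willis relation
ring teeth: 12 + 2·23 = 58
12(ω_sun−ω_arm) = −58(ω_ring−ω_arm),  ω_sun = 0, ω_ring = 1
12(0−ω_arm) = −58(1−ω_arm)  ⇒  70·ω_arm = 58  ⇒  ω_arm = 29/35
sun–planet mesh: 12·(0−29/35) = −23·(ω_p−ω_arm)  ⇒  ω_p−ω_arm = 348/805
ω_p = 29/35 + 348/805 = 29/23
exact speed ratio = 29/23

29/23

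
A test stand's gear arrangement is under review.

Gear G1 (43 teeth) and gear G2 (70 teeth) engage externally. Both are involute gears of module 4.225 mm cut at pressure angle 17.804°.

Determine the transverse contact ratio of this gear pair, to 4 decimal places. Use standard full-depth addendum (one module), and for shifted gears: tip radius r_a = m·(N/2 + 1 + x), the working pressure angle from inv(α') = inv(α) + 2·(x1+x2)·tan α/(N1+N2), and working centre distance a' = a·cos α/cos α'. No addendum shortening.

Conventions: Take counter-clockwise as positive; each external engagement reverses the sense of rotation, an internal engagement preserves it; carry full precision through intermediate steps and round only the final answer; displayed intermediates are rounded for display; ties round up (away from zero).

class = single-mesh tooth geometry [involute pair 43T × 70T, m = 4.225]
base radii: r_b1 = 86.487115, r_b2 = 140.792978
tip radii: r_a1 = 95.062500, r_a2 = 152.100000
no profile shift: α' = α, a' = a
action lengths: √(r_a1²−r_b1²) = 39.457038, √(r_a2²−r_b2²) = 57.547784
base pitch p_b = π·m·cos α = 12.637548
CR = (39.457038 + 57.547784 − 238.712500·sin 17.80400°)/12.637548 = 1.900342
contact ratio ≈ 1.9003

1.9003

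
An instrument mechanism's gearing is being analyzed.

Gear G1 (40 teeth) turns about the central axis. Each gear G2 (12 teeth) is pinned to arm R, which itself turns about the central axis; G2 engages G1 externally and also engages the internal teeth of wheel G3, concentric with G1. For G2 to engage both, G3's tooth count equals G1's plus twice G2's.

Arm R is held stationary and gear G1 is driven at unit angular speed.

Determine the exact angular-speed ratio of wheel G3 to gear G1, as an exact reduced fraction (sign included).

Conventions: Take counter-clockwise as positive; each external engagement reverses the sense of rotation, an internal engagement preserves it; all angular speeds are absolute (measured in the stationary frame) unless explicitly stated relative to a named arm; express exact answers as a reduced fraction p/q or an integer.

class = planetary set [G3 = 40+2·12 = 64; Willis about the carrier]
ring teeth: 40 + 2·12 = 64
40(ω_sun−ω_arm) = −64(ω_ring−ω_arm),  ω_arm = 0, ω_sun = 1
ω_ring = 0 − (40/64)(1−0) = -5/8
ω_out/ω_in = -5/8

-5/8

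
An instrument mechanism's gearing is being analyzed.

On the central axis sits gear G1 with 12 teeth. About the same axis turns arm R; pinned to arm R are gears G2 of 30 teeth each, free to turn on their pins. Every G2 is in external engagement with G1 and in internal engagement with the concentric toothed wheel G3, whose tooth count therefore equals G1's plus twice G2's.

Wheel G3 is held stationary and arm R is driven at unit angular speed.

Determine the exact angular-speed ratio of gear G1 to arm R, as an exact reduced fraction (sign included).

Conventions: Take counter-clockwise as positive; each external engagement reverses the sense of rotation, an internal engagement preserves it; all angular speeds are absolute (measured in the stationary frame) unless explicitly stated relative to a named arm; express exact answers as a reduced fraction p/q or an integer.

7

class = planetary set [G3 = 12+2·30 = 72; Willis about the carrier]
ring teeth: 12 + 2·30 = 72
12(ω_sun−ω_arm) = −72(ω_ring−ω_arm),  ω_ring = 0, ω_arm = 1
ω_sun = 1 − (72/12)(0−1) = 7
ω_out/ω_in = 7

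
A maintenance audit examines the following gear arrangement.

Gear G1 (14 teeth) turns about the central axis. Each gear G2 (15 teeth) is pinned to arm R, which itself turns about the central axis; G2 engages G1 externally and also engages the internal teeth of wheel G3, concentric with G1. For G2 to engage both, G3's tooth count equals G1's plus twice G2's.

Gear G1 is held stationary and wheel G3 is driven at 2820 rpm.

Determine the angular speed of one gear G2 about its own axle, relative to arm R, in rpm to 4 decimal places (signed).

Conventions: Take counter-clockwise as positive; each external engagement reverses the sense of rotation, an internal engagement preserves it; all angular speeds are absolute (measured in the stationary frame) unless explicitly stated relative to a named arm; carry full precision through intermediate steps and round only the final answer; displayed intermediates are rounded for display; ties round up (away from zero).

planetary set (14T centre, 15T on arm, 44T internal) — Willis relation
normalise by the input: solve with ω_ring = 1, then scale by 2820 rpm
ring teeth: 14 + 2·15 = 44
14(ω_sun−ω_arm) = −44(ω_ring−ω_arm),  ω_sun = 0, ω_ring = 1
14(0−ω_arm) = −44(1−ω_arm)  ⇒  58·ω_arm = 44  ⇒  ω_arm = 22/29
sun–planet mesh: 14·(0−22/29) = −15·(ω_p−ω_arm)  ⇒  ω_p−ω_arm = 308/435
scale: ω_p−ω_arm = 308/435 × 2820 rpm = +1996.6897 rpm

+1996.6897 rpm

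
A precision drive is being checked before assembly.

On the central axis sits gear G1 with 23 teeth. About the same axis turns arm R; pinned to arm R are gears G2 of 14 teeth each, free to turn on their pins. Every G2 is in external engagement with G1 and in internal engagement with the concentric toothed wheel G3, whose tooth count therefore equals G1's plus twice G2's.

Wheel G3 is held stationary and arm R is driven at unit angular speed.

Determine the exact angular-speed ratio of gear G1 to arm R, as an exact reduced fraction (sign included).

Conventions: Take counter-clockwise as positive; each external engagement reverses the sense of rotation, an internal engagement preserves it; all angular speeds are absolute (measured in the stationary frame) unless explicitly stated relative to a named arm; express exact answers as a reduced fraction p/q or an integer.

class = planetary set [G3 = 23+2·14 = 51; Willis about the carrier]
ring teeth: 23 + 2·14 = 51
23(ω_sun−ω_arm) = −51(ω_ring−ω_arm),  ω_ring = 0, ω_arm = 1
ω_sun = 1 − (51/23)(0−1) = 74/23
ω_out/ω_in = 74/23

74/23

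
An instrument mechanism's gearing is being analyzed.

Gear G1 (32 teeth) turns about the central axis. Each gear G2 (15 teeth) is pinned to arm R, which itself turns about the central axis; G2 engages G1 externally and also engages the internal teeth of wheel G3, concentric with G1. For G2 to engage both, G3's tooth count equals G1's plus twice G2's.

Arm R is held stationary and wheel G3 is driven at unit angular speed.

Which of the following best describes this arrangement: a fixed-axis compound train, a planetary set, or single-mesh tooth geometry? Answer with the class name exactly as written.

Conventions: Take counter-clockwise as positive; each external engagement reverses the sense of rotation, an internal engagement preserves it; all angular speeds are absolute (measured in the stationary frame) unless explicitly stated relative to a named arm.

topology: planetary set — G1 32T / G2 15T / G3 62T, arm = carrier (Willis)
classification: planetary set

planetary set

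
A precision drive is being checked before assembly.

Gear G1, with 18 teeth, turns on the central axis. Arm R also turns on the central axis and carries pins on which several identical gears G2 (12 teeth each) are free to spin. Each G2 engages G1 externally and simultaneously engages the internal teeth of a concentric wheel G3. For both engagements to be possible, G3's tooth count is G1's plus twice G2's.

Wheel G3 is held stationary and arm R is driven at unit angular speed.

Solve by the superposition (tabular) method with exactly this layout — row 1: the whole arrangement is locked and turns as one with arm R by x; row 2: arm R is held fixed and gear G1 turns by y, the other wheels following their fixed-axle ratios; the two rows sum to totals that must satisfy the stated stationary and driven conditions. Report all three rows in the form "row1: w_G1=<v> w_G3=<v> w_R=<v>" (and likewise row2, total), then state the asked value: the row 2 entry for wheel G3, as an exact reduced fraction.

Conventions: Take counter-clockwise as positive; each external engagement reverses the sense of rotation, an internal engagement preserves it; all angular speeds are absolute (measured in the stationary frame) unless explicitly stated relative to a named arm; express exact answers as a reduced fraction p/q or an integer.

recognized (axles ride arm R): planetary set, 18/12/42 teeth
row 1 (train locked, turned with arm): all members turn x
superposition row 2 [arm held]: sun y, ring −(18/42)·y, arm 0
boundary: total ω_ring = x − (18/42)·y = 0 and total ω_arm = x = 1  ⇒  y = 7/3, x = 1
row 2 ring = −(18/42)·7/3 = -1
totals (row 1 + row 2): sun 1 + 7/3 = 10/3, ring 1 + (-1) = 0, arm 1 + 0 = 1
asked cell (row2, ring) = -1

row1: w_G1=1 w_G3=1 w_R=1
row2: w_G1=7/3 w_G3=-1 w_R=0
total: w_G1=10/3 w_G3=0 w_R=1
asked value: -1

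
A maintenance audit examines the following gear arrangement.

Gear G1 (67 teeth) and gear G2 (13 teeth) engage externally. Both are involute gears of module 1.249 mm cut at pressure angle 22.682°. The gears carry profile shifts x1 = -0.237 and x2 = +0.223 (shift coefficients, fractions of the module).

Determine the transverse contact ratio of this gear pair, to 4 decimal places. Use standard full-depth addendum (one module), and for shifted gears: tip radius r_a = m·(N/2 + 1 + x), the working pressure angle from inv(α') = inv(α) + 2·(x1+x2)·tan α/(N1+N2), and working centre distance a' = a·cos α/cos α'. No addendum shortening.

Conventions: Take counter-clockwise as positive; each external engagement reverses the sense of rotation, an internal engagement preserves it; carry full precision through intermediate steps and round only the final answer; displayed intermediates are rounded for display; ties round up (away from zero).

topology: single-mesh involute geometry — m = 1.249, 67T/13T pair
base radii: r_b1 = 38.605448, r_b2 = 7.490609
tip radii: r_a1 = 42.794487, r_a2 = 9.646027
inv(α') = inv(22.682°) + 2·(-0.237+0.223)·tan α/(67+13) = 0.02191812  ⇒  α' = 22.63390°
a' = a·cos α / cos α' = 49.9600·cos 22.682°/cos 22.63390° = 49.942496
action lengths: √(r_a1²−r_b1²) = 18.465846, √(r_a2²−r_b2²) = 6.077550
base pitch p_b = π·m·cos α = 3.620376
CR = (18.465846 + 6.077550 − 49.942496·sin 22.63390°)/3.620376 = 1.470413
contact ratio ≈ 1.4704

1.4704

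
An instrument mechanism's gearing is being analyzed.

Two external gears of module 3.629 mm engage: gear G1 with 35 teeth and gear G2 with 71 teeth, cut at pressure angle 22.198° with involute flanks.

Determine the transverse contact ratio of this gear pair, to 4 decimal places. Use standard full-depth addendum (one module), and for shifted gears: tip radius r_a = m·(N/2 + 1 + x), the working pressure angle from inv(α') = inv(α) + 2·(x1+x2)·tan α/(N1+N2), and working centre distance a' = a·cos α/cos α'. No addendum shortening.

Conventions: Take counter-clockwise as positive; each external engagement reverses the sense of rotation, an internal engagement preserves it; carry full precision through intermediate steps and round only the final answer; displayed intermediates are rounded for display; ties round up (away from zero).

1.6417

class = single-mesh tooth geometry [involute pair 35T × 71T, m = 3.629]
base radii: r_b1 = 58.800564, r_b2 = 119.281144
tip radii: r_a1 = 67.136500, r_a2 = 132.458500
no profile shift: α' = α, a' = a
action lengths: √(r_a1²−r_b1²) = 32.400669, √(r_a2²−r_b2²) = 57.595686
base pitch p_b = π·m·cos α = 10.555853
CR = (32.400669 + 57.595686 − 192.337000·sin 22.19800°)/10.555853 = 1.641725
contact ratio ≈ 1.6417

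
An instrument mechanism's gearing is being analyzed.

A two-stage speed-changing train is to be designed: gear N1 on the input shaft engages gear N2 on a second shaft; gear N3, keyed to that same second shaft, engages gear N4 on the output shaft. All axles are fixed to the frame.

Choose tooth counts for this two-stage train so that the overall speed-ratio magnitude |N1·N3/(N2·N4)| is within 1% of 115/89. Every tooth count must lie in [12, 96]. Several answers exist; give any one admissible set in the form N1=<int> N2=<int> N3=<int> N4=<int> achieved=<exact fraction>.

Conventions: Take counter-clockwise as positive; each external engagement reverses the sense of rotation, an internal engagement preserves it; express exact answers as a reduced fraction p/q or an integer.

topology: fixed-axis compound train — 2 stages, target 115/89
target = 115/89 in lowest terms: an exact hit needs N1·N3 = k·115 and N2·N4 = k·89 for one integer k, every count in [12, 96]; additionally prefer no 1:1 stage (N1 ≠ N2, N3 ≠ N4)
k = 1…11: no 1:1-free in-range split of k·115 and k·89 into factor pairs; take k = 12
k = 12: N1·N3 = 1380 = 15·92, N2·N4 = 1068 = 12·89
achieved = 15·92/(12·89) = 115/89; |achieved − target| = 0 ≤ 23/1780 ✓

N1=15 N2=12 N3=92 N4=89 achieved=115/89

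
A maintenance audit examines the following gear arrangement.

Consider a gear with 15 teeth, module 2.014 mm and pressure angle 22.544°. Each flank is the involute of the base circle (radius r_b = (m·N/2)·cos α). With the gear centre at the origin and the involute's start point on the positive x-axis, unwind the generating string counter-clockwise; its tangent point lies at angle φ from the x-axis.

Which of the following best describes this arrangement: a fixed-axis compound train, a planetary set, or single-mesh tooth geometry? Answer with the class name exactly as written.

class = single-mesh tooth geometry [base-circle involute, m = 2.014, 15T]
classification: single-mesh tooth geometry

single-mesh tooth geometry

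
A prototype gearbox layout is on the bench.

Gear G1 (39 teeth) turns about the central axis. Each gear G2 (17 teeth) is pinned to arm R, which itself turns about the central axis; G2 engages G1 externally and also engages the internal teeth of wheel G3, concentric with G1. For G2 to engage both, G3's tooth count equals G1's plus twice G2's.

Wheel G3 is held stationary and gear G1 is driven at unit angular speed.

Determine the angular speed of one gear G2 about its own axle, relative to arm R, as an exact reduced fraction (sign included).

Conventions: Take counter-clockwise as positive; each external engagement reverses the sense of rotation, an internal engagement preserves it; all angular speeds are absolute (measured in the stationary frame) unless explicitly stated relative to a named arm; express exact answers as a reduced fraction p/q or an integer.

-2847/1904

topology: planetary set — G1 39T / G2 17T / G3 73T, arm = carrier (Willis)
ring teeth: 39 + 2·17 = 73
39(ω_sun−ω_arm) = −73(ω_ring−ω_arm),  ω_ring = 0, ω_sun = 1
39(1−ω_arm) = −73(0−ω_arm)  ⇒  112·ω_arm = 39  ⇒  ω_arm = 39/112
sun–planet mesh: 39·(1−39/112) = −17·(ω_p−ω_arm)  ⇒  ω_p−ω_arm = -2847/1904
exact speed ratio = -2847/1904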